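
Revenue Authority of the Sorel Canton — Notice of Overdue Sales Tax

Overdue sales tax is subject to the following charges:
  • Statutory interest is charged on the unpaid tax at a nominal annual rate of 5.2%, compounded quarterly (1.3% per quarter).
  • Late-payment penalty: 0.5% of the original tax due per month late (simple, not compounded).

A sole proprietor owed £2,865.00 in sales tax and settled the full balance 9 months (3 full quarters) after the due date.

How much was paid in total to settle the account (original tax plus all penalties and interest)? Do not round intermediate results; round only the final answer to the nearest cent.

£3,107.12

Late-payment penalty: 9 × 0.5% × £2,865.00 = £128.93…
Interest: £2,865.00 × ((1 + 0.013)^3 − 1) = £2,865.00 × 0.0395092… = £113.1938…
Total = £2,865.00 + £128.9250 + £113.1938… = £3,107.12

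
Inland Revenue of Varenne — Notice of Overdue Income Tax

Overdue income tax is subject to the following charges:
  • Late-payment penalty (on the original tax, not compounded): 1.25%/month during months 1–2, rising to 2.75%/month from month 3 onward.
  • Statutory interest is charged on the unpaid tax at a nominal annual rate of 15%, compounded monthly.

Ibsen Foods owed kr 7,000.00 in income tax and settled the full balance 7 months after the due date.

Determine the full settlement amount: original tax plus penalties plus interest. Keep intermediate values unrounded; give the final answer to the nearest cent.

kr 8,773.45

Penalty, months 1–2: 2 × 1.25% × kr 7,000.00 = kr 175.00
Penalty, months 3–7: 5 × 2.75% × kr 7,000.00 = kr 962.50
Interest (15%/yr ÷ 12 = 1.25%/month): kr 7,000.00 × ((1 + 0.0125)^7 − 1) = kr 635.9533…
Total = kr 7,000.00 + kr 1,137.5000 + kr 635.9533… = kr 8,773.45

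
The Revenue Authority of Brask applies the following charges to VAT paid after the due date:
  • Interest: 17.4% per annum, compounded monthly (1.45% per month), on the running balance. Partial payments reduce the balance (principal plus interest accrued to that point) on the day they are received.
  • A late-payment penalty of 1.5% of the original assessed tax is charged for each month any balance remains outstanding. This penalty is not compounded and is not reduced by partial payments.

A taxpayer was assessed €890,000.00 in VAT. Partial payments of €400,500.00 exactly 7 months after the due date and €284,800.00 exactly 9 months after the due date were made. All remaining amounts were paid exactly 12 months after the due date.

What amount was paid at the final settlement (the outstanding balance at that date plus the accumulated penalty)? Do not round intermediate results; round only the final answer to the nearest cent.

€490,267.03

Balance at month 7: €890,000.0000 × (1 + 0.0145)^7 = €984,360.9262…
After €400,500.00 payment: €984,360.9262… − €400,500.00 = €583,860.9262…
Balance at month 9: €583,860.9262… × (1 + 0.0145)^2 = €600,915.6498…
After €284,800.00 payment: €600,915.6498… − €284,800.00 = €316,115.6498…
Balance at month 12: €316,115.6498… × (1 + 0.0145)^3 = €330,067.0342…
Penalty: 12 × 1.5% × €890,000.00 = €160,200.00
Final settlement = outstanding balance + penalty = €330,067.0342… + €160,200.00 = €490,267.03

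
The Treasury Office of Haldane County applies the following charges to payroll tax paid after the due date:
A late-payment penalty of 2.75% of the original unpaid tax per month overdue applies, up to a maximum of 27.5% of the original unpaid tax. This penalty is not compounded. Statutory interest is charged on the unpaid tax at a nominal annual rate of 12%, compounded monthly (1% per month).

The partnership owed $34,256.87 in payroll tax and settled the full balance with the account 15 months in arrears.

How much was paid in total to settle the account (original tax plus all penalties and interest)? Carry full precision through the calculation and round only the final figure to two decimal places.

$49,191.80

Penalty (uncapped): 15 × 2.75% × $34,256.87 = $14,130.96…; cap = 27.5% × $34,256.87 = $9,420.64… → penalty = $9,420.64…
Interest: $34,256.87 × ((1 + 0.01)^15 − 1) = $34,256.87 × 0.1609690… = $5,514.2926…
Total = $34,256.87 + $9,420.6393… + $5,514.2926… = $49,191.80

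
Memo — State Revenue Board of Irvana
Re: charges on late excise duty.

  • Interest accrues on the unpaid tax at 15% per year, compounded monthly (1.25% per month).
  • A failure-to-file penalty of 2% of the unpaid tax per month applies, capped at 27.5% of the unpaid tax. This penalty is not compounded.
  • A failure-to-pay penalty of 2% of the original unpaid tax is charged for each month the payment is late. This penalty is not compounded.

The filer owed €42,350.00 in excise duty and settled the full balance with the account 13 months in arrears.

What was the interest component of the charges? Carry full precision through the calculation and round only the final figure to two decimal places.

€7,422.43

Interest: €42,350.00 × ((1 + 0.0125)^13 − 1) = €42,350.00 × 0.1752639… = €7,422.4282…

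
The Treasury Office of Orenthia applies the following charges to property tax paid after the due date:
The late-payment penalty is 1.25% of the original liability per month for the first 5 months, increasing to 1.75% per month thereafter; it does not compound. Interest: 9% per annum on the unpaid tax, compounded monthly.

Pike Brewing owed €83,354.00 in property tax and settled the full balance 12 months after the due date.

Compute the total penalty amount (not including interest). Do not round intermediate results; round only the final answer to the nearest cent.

€15,420.49

Penalty, months 1–5: 5 × 1.25% × €83,354.00 = €5,209.63…
Penalty, months 6–12: 7 × 1.75% × €83,354.00 = €10,210.87…
Total penalty = €5,209.63… + €10,210.87… = €15,420.49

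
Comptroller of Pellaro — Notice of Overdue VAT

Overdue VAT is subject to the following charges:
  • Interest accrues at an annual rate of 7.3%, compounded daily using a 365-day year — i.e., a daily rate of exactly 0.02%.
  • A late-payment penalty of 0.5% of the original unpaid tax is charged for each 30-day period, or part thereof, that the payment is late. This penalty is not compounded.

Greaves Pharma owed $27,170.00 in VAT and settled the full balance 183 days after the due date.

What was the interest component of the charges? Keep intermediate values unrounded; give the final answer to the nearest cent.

$1,012.74

Interest: $27,170.00 × ((1 + 0.0002)^183 − 1) = $27,170.00 × 0.03727423… = $1,012.7408…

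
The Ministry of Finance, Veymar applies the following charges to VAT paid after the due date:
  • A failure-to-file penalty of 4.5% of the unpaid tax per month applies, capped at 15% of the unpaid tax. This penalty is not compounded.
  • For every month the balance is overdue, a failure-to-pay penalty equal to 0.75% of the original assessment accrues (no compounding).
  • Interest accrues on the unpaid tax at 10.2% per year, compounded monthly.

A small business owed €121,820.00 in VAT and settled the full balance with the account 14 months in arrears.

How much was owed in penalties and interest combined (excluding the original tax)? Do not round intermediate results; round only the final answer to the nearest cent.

Failure-to-file: 14 × 4.5% × €121,820.00 = €76,746.60, capped at 15% × €121,820.00 = €18,273.00
Failure-to-pay penalty: 14 × 0.75% × €121,820.00 = €12,791.10
Interest (10.2%/yr ÷ 12 = 0.85%/month): €121,820.00 × ((1 + 0.0085)^14 − 1) = €15,325.3954…
Penalties + interest = €31,064.1000 + €15,325.3954… = €46,389.50

€46,389.50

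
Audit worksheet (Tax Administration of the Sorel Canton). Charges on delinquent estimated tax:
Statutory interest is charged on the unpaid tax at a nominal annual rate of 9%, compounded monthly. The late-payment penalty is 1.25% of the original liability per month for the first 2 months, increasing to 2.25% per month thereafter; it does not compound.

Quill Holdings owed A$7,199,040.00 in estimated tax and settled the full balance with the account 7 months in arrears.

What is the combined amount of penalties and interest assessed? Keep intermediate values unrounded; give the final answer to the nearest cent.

A$1,376,428.57

Penalty, months 1–2: 2 × 1.25% × A$7,199,040.00 = A$179,976.00
Penalty, months 3–7: 5 × 2.25% × A$7,199,040.00 = A$809,892.00
Interest (9%/yr ÷ 12 = 0.75%/month): A$7,199,040.00 × ((1 + 0.0075)^7 − 1) = A$386,560.5652…
Penalties + interest = A$989,868.0000 + A$386,560.5652… = A$1,376,428.57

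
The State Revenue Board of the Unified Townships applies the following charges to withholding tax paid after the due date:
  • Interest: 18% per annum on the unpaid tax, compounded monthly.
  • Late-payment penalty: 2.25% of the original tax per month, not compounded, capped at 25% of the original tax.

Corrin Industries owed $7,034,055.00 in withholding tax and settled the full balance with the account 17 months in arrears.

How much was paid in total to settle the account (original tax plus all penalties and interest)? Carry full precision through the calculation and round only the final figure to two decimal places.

Penalty (uncapped): 17 × 2.25% × $7,034,055.00 = $2,690,526.04…; cap = 25% × $7,034,055.00 = $1,758,513.75 → penalty = $1,758,513.75
Interest (18%/yr ÷ 12 = 1.5%/month): $7,034,055.00 × ((1 + 0.015)^17 − 1) = $2,025,950.8485…
Total = $7,034,055.00 + $1,758,513.7500 + $2,025,950.8485… = $10,818,519.60

$10,818,519.60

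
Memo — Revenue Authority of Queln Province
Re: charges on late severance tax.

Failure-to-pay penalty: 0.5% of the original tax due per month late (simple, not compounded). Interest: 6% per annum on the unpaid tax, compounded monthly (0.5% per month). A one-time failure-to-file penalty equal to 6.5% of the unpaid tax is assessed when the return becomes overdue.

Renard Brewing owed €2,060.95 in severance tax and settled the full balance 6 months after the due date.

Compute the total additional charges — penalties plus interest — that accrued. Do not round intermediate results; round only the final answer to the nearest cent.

Failure-to-file penalty: 6.5% × €2,060.95 = €133.96…
Failure-to-pay penalty: 6 × 0.5% × €2,060.95 = €61.83…
Interest: €2,060.95 × ((1 + 0.005)^6 − 1) = €2,060.95 × 0.0303775… = €62.6065…
Penalties + interest = €195.7903… + €62.6065… = €258.40

€258.40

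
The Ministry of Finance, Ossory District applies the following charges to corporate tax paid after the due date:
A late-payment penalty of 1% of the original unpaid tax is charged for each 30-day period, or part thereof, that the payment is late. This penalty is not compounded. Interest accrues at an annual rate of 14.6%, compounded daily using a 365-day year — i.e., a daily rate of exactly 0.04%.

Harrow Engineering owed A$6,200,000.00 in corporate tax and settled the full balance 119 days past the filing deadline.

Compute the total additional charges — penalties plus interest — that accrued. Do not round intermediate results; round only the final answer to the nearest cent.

A$550,194.76

Penalty periods: ⌈119/30⌉ = 4; penalty = 4 × 1% × A$6,200,000.00 = A$248,000.00
Interest: A$6,200,000.00 × ((1 + 0.0004)^119 − 1) = A$6,200,000.00 × 0.04874109… = A$302,194.7554…
Penalties + interest = A$248,000.0000 + A$302,194.7554… = A$550,194.76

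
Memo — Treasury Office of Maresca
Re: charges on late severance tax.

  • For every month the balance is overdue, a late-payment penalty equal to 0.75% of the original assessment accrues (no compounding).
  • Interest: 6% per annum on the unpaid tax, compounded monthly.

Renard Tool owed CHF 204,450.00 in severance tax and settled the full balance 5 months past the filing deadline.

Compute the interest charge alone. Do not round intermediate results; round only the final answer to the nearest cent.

CHF 5,162.62

Interest (6%/yr ÷ 12 = 0.5%/month): CHF 204,450.00 × ((1 + 0.005)^5 − 1) = CHF 5,162.6187…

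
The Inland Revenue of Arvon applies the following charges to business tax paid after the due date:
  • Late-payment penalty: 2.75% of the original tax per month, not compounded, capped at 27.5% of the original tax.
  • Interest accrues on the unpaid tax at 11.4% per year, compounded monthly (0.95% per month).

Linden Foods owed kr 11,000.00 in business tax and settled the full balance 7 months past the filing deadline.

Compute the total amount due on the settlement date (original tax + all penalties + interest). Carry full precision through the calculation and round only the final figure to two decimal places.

Penalty: 7 × 2.75% × kr 11,000.00 = kr 2,117.50 (below the 27.5% cap of kr 3,025.00)
Interest: kr 11,000.00 × ((1 + 0.0095)^7 − 1) = kr 11,000.00 × 0.0684255… = kr 752.6810…
Total = kr 11,000.00 + kr 2,117.5000 + kr 752.6810… = kr 13,870.18

kr 13,870.18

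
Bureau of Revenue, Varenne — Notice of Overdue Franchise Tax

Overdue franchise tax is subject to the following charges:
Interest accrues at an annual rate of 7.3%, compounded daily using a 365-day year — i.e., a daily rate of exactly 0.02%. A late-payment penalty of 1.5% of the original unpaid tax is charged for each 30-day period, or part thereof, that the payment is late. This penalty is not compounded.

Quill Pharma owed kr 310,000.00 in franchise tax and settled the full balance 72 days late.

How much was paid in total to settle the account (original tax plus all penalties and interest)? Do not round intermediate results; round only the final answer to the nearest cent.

Penalty periods: ⌈72/30⌉ = 3; penalty = 3 × 1.5% × kr 310,000.00 = kr 13,950.00
Interest: kr 310,000.00 × ((1 + 0.0002)^72 − 1) = kr 310,000.00 × 0.01450272… = kr 4,495.8428…
Total = kr 310,000.00 + kr 13,950.0000 + kr 4,495.8428… = kr 328,445.84

kr 328,445.84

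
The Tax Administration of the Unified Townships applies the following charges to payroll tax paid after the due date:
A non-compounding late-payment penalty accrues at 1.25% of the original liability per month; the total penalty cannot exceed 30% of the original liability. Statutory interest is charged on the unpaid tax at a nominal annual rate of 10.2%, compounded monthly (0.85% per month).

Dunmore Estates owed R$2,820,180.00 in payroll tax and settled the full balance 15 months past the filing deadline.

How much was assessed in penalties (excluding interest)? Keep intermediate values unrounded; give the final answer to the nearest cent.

R$528,783.75

Penalty: 15 × 1.25% × R$2,820,180.00 = R$528,783.75 (below the 30% cap of R$846,054.00)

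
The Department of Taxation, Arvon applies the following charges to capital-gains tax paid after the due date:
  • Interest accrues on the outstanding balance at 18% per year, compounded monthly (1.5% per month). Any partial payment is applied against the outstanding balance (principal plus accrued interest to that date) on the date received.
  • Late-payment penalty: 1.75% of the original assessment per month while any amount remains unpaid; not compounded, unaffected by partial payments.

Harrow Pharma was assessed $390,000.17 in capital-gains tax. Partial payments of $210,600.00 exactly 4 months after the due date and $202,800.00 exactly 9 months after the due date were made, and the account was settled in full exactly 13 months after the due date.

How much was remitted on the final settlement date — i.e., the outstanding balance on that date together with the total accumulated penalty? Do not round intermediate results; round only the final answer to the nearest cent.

$105,968.24

Balance at month 4: $390,000.1700 × (1 + 0.015)^4 = $413,931.9652…
After $210,600.00 payment: $413,931.9652… − $210,600.00 = $203,331.9652…
Balance at month 9: $203,331.9652… × (1 + 0.015)^5 = $219,046.2736…
After $202,800.00 payment: $219,046.2736… − $202,800.00 = $16,246.2736…
Balance at month 13: $16,246.2736… × (1 + 0.015)^4 = $17,243.2026…
Penalty: 13 × 1.75% × $390,000.17 = $88,725.04…
Final settlement = outstanding balance + penalty = $17,243.2026… + $88,725.04… = $105,968.24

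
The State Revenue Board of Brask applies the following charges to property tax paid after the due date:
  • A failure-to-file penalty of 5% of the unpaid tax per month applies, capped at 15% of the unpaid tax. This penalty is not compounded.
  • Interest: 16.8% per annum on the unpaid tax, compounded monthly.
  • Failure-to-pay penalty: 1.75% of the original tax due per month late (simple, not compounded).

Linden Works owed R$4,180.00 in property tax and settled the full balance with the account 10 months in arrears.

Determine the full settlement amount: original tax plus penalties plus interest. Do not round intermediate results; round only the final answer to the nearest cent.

R$6,161.98

Failure-to-file: 10 × 5% × R$4,180.00 = R$2,090.00, capped at 15% × R$4,180.00 = R$627.00
Failure-to-pay penalty = 1.75% × R$4,180.00 × 10 mo = R$731.50
Interest (16.8%/yr ÷ 12 = 1.4%/month): R$4,180.00 × ((1 + 0.014)^10 − 1) = R$623.4783…
Total = R$4,180.00 + R$1,358.5000 + R$623.4783… = R$6,161.98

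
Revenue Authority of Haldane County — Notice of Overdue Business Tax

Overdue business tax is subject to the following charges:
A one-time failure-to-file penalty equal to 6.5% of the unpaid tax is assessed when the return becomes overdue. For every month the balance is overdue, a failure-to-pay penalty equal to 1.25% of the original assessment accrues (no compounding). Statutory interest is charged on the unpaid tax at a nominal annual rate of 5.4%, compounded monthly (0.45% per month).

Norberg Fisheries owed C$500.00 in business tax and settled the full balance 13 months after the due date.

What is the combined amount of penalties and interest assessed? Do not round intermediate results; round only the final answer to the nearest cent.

C$143.80

Failure-to-file penalty: 6.5% × C$500.00 = C$32.50
Failure-to-pay penalty: 13 × 1.25% × C$500.00 = C$81.25
Interest: C$500.00 × ((1 + 0.0045)^13 − 1) = C$500.00 × 0.0601059… = C$30.0529…
Penalties + interest = C$113.7500 + C$30.0529… = C$143.80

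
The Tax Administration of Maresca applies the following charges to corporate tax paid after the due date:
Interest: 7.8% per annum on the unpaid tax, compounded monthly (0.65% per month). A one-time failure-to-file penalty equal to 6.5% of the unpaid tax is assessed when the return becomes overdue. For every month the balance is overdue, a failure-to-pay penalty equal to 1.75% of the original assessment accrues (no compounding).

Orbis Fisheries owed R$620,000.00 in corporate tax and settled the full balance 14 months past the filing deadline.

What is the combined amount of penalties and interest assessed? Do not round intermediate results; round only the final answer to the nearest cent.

R$251,066.84

Failure-to-file penalty: 6.5% × R$620,000.00 = R$40,300.00
Failure-to-pay penalty: 14 × 1.75% × R$620,000.00 = R$151,900.00
Interest: R$620,000.00 × ((1 + 0.0065)^14 − 1) = R$620,000.00 × 0.0949465… = R$58,866.8448…
Penalties + interest = R$192,200.0000 + R$58,866.8448… = R$251,066.84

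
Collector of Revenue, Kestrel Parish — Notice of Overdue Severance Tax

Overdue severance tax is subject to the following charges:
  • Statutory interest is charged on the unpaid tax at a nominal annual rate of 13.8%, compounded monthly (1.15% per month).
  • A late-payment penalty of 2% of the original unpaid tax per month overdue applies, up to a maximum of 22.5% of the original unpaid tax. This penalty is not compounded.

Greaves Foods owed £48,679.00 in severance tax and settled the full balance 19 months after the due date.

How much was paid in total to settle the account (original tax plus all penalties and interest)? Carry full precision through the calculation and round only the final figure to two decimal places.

Penalty (uncapped): 19 × 2% × £48,679.00 = £18,498.02; cap = 22.5% × £48,679.00 = £10,952.78… → penalty = £10,952.78…
Interest: £48,679.00 × ((1 + 0.0115)^19 − 1) = £48,679.00 × 0.2426587… = £11,812.3815…
Total = £48,679.00 + £10,952.7750 + £11,812.3815… = £71,444.16

£71,444.16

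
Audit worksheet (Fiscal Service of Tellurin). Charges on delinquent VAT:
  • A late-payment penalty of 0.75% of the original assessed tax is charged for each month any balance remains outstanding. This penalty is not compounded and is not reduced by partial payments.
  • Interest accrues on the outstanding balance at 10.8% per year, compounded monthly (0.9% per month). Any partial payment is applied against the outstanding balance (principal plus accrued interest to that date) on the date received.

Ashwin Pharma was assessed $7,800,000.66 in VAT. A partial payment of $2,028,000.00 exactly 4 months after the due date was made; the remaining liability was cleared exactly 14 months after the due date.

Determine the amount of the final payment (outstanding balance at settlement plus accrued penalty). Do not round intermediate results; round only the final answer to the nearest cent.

$7,443,324.26

Balance at month 4: $7,800,000.6600 × (1 + 0.009)^4 = $8,084,614.2801…
After $2,028,000.00 payment: $8,084,614.2801… − $2,028,000.00 = $6,056,614.2801…
Balance at month 14: $6,056,614.2801… × (1 + 0.009)^10 = $6,624,324.1926…
Penalty: 14 × 0.75% × $7,800,000.66 = $819,000.07…
Final settlement = outstanding balance + penalty = $6,624,324.1926… + $819,000.07… = $7,443,324.26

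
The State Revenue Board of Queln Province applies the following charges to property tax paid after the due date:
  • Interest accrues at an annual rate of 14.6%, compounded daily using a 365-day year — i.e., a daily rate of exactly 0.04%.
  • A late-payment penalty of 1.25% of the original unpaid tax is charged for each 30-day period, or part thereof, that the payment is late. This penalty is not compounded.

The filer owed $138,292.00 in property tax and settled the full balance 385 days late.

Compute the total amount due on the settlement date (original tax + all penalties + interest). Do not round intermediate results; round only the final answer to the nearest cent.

$183,783.84

Penalty periods: ⌈385/30⌉ = 13; penalty = 13 × 1.25% × $138,292.00 = $22,472.45
Interest: $138,292.00 × ((1 + 0.0004)^385 − 1) = $138,292.00 × 0.16645497… = $23,019.3906…
Total = $138,292.00 + $22,472.4500 + $23,019.3906… = $183,783.84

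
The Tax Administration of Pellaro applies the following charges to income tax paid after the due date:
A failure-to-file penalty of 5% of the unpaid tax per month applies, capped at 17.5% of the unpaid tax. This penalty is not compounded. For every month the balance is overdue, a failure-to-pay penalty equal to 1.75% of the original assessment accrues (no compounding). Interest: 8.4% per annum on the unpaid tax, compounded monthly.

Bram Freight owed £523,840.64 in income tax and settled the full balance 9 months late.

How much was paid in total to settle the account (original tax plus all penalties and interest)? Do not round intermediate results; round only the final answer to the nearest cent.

£731,958.92

Failure-to-file: 9 × 5% × £523,840.64 = £235,728.29…, capped at 17.5% × £523,840.64 = £91,672.11…
Failure-to-pay penalty = 1.75% × £523,840.64 × 9 mo = £82,504.90…
Interest (8.4%/yr ÷ 12 = 0.7%/month): £523,840.64 × ((1 + 0.007)^9 − 1) = £33,941.2677…
Total = £523,840.64 + £174,177.0128 + £33,941.2677… = £731,958.92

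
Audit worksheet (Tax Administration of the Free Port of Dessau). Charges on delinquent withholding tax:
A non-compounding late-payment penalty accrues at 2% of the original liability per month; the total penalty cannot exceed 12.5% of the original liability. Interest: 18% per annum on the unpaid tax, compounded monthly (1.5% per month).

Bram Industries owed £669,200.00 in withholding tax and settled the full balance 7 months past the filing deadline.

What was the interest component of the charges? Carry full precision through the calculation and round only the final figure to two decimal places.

£73,508.22

Interest: £669,200.00 × ((1 + 0.015)^7 − 1) = £669,200.00 × 0.1098449… = £73,508.2157…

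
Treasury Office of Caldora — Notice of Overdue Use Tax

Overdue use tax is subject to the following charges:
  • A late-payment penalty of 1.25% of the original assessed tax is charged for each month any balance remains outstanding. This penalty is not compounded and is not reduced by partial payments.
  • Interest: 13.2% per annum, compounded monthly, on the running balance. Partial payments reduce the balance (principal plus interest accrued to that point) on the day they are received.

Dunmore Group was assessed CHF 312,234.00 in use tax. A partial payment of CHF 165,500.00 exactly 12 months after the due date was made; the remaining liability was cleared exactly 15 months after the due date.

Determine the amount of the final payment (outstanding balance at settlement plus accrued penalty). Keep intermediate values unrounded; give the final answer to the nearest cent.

CHF 255,437.11

Monthly rate = 13.2% ÷ 12 = 1.1%
Balance at month 12: CHF 312,234.0000 × (1 + 0.011)^12 = CHF 356,036.1203…
After CHF 165,500.00 payment: CHF 356,036.1203… − CHF 165,500.00 = CHF 190,536.1203…
Balance at month 15: CHF 190,536.1203… × (1 + 0.011)^3 = CHF 196,893.2305…
Penalty: 15 × 1.25% × CHF 312,234.00 = CHF 58,543.88…
Final settlement = outstanding balance + penalty = CHF 196,893.2305… + CHF 58,543.88… = CHF 255,437.11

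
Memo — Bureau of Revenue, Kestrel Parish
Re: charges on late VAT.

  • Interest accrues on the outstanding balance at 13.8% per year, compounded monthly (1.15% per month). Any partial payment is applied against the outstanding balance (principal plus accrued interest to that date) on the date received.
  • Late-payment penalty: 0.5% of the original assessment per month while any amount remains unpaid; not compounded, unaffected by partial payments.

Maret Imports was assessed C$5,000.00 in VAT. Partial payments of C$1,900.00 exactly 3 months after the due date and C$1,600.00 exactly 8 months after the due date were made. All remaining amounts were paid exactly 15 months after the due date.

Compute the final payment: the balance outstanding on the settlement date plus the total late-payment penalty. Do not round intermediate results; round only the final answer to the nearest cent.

C$2,397.75

Balance at month 3: C$5,000.0000 × (1 + 0.0115)^3 = C$5,174.4914…
After C$1,900.00 payment: C$5,174.4914… − C$1,900.00 = C$3,274.4914…
Balance at month 8: C$3,274.4914… × (1 + 0.0115)^5 = C$3,467.1552…
After C$1,600.00 payment: C$3,467.1552… − C$1,600.00 = C$1,867.1552…
Balance at month 15: C$1,867.1552… × (1 + 0.0115)^7 = C$2,022.7473…
Penalty: 15 × 0.5% × C$5,000.00 = C$375.00
Final settlement = outstanding balance + penalty = C$2,022.7473… + C$375.00 = C$2,397.75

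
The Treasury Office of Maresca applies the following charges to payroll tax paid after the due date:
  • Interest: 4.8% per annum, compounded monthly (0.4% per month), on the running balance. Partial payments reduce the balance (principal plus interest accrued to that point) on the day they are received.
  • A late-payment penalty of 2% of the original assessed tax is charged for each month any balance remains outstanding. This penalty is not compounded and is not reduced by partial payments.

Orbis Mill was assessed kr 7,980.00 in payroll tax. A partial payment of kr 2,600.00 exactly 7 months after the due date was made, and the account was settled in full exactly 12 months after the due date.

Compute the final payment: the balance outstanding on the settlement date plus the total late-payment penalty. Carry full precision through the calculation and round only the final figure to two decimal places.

Balance at month 7: kr 7,980.0000 × (1 + 0.004)^7 = kr 8,206.1392…
After kr 2,600.00 payment: kr 8,206.1392… − kr 2,600.00 = kr 5,606.1392…
Balance at month 12: kr 5,606.1392… × (1 + 0.004)^5 = kr 5,719.1626…
Penalty: 12 × 2% × kr 7,980.00 = kr 1,915.20
Final settlement = outstanding balance + penalty = kr 5,719.1626… + kr 1,915.20 = kr 7,634.36

kr 7,634.36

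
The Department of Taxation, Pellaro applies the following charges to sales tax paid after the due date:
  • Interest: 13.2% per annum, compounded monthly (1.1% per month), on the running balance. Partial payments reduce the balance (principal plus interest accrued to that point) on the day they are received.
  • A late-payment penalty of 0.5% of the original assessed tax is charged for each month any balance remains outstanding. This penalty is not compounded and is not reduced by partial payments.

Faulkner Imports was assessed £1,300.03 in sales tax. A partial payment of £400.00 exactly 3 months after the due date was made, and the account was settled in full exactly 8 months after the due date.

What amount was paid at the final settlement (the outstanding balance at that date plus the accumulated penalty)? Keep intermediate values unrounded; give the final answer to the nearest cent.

£1,048.45

Balance at month 3: £1,300.0300 × (1 + 0.011)^3 = £1,343.4046…
After £400.00 payment: £1,343.4046… − £400.00 = £943.4046…
Balance at month 8: £943.4046… × (1 + 0.011)^5 = £996.4460…
Penalty: 8 × 0.5% × £1,300.03 = £52.00…
Final settlement = outstanding balance + penalty = £996.4460… + £52.00… = £1,048.45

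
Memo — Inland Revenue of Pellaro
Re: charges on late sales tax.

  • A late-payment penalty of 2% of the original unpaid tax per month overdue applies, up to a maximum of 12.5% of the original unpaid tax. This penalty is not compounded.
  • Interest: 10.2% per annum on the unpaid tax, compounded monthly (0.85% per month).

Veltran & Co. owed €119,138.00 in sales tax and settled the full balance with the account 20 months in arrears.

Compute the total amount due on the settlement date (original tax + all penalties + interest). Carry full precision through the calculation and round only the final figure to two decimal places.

€156,005.68

Penalty (uncapped): 20 × 2% × €119,138.00 = €47,655.20; cap = 12.5% × €119,138.00 = €14,892.25 → penalty = €14,892.25
Interest: €119,138.00 × ((1 + 0.0085)^20 − 1) = €119,138.00 × 0.1844536… = €21,975.4326…
Total = €119,138.00 + €14,892.2500 + €21,975.4326… = €156,005.68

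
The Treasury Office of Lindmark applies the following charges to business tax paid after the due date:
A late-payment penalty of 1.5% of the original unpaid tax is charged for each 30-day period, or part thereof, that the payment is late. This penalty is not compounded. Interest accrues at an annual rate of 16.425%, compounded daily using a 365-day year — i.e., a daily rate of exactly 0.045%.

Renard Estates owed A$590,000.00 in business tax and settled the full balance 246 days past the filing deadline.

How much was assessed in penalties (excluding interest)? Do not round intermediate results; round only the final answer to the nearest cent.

A$79,650.00

Penalty periods: ⌈246/30⌉ = 9; penalty = 9 × 1.5% × A$590,000.00 = A$79,650.00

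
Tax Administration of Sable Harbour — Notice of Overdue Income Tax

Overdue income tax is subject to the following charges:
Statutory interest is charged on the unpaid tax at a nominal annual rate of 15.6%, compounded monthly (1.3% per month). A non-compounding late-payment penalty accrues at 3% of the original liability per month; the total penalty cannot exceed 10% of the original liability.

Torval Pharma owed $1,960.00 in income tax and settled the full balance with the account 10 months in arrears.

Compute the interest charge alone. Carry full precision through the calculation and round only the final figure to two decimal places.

Interest: $1,960.00 × ((1 + 0.013)^10 − 1) = $1,960.00 × 0.1378747… = $270.2345…

$270.23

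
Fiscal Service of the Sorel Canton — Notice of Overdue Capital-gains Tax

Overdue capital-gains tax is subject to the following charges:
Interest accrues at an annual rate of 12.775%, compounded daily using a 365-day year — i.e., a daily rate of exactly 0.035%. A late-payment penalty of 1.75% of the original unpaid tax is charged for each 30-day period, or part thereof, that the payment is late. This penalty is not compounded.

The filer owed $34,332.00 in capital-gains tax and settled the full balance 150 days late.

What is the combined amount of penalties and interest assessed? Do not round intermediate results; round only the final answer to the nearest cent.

Penalty periods: ⌈150/30⌉ = 5; penalty = 5 × 1.75% × $34,332.00 = $3,004.05
Interest: $34,332.00 × ((1 + 0.00035)^150 − 1) = $34,332.00 × 0.05389288… = $1,850.2504…
Penalties + interest = $3,004.0500 + $1,850.2504… = $4,854.30

$4,854.30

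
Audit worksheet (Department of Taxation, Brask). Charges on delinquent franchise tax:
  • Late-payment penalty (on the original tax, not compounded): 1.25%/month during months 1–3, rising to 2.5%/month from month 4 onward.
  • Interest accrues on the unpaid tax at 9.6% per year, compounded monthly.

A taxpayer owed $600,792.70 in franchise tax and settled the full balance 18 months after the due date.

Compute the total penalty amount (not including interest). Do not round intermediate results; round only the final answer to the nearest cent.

Penalty, months 1–3: 3 × 1.25% × $600,792.70 = $22,529.73…
Penalty, months 4–18: 15 × 2.5% × $600,792.70 = $225,297.26…
Total penalty = $22,529.73… + $225,297.26… = $247,826.99

$247,826.99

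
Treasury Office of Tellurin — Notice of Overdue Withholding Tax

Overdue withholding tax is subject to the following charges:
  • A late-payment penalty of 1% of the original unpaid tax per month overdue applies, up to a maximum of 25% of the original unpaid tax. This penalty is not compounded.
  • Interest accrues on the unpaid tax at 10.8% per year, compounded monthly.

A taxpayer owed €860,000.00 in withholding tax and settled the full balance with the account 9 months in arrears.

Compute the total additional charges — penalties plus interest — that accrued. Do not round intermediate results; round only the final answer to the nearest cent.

€149,621.14

Penalty: 9 × 1% × €860,000.00 = €77,400.00 (below the 25% cap of €215,000.00)
Interest (10.8%/yr ÷ 12 = 0.9%/month): €860,000.00 × ((1 + 0.009)^9 − 1) = €72,221.1403…
Penalties + interest = €77,400.0000 + €72,221.1403… = €149,621.14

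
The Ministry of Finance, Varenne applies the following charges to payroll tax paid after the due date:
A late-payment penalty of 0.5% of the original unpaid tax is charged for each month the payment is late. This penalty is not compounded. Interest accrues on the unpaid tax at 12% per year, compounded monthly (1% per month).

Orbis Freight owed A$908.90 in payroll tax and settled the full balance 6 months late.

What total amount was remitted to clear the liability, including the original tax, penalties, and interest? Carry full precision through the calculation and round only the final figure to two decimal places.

Late-payment penalty: 6 × 0.5% × A$908.90 = A$27.27…
Interest: A$908.90 × ((1 + 0.01)^6 − 1) = A$908.90 × 0.0615202… = A$55.9157…
Total = A$908.90 + A$27.2670 + A$55.9157… = A$992.08

A$992.08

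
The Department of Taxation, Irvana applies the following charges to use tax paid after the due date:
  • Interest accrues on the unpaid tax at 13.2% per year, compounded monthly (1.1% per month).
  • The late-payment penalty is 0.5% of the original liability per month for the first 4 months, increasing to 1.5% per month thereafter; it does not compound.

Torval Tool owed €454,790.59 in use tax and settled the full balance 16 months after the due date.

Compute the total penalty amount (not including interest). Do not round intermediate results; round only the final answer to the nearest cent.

Penalty, months 1–4: 4 × 0.5% × €454,790.59 = €9,095.81…
Penalty, months 5–16: 12 × 1.5% × €454,790.59 = €81,862.31…
Total penalty = €9,095.81… + €81,862.31… = €90,958.12

€90,958.12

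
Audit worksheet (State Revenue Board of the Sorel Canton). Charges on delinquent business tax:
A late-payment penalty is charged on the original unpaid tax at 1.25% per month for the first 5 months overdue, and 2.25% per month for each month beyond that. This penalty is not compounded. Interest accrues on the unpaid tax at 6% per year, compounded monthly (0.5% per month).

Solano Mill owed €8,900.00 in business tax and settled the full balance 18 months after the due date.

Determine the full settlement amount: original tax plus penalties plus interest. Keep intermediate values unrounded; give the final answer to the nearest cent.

€12,895.47

Penalty, months 1–5: 5 × 1.25% × €8,900.00 = €556.25
Penalty, months 6–18: 13 × 2.25% × €8,900.00 = €2,603.25
Interest: €8,900.00 × ((1 + 0.005)^18 − 1) = €8,900.00 × 0.0939289… = €835.9676…
Total = €8,900.00 + €3,159.5000 + €835.9676… = €12,895.47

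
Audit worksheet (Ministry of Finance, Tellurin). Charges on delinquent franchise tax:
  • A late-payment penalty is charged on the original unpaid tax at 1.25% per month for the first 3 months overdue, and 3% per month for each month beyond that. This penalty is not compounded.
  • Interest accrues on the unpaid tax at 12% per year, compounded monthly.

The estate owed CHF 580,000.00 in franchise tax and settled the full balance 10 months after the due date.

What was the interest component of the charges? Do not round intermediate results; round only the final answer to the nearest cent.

Interest (12%/yr ÷ 12 = 1%/month): CHF 580,000.00 × ((1 + 0.01)^10 − 1) = CHF 60,680.8327…

CHF 60,680.83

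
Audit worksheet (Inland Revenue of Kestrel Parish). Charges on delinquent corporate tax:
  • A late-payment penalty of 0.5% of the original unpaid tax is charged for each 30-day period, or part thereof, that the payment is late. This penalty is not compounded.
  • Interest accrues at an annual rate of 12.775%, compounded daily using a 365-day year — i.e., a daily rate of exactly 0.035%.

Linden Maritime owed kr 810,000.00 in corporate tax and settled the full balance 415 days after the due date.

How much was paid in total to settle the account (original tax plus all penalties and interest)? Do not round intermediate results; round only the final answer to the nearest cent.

kr 993,302.38

Penalty periods: ⌈415/30⌉ = 14; penalty = 14 × 0.5% × kr 810,000.00 = kr 56,700.00
Interest: kr 810,000.00 × ((1 + 0.00035)^415 − 1) = kr 810,000.00 × 0.15629923… = kr 126,602.3772…
Total = kr 810,000.00 + kr 56,700.0000 + kr 126,602.3772… = kr 993,302.38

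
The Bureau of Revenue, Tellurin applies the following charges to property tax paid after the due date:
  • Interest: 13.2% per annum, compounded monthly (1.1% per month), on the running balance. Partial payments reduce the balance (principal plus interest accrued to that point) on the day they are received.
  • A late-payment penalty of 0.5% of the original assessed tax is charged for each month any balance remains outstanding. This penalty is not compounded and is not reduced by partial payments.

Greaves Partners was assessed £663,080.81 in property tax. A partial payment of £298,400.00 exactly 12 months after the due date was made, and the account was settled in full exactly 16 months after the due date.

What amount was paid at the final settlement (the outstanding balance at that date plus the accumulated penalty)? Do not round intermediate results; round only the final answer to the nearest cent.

Balance at month 12: £663,080.8100 × (1 + 0.011)^12 = £756,101.8948…
After £298,400.00 payment: £756,101.8948… − £298,400.00 = £457,701.8948…
Balance at month 16: £457,701.8948… × (1 + 0.011)^4 = £478,175.5133…
Penalty: 16 × 0.5% × £663,080.81 = £53,046.46…
Final settlement = outstanding balance + penalty = £478,175.5133… + £53,046.46… = £531,221.98

£531,221.98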